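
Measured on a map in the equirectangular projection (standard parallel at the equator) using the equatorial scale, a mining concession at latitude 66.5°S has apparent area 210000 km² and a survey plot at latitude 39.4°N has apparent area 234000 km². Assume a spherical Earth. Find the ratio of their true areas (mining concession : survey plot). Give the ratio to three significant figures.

0.463

On the plate carrée, areal scale = h·k = 1 × sec φ, so true area = apparent × cos φ.
True area of mining concession: 210000 × cos(66.5°) = 210000 × 0.3987 = 83740 km².
True area of survey plot: 234000 × cos(39.4°) = 234000 × 0.7727 = 180800 km².
Ratio = 83740 / 180800 ≈ 0.463.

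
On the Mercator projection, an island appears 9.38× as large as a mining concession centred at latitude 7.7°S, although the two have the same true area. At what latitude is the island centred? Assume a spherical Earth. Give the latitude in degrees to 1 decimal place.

For equal true areas on Mercator, apparent areas scale as sec²φ, so the ratio is cos²φ₂ / cos²φ₁.
cos²φ₂ / cos²φ₁ = 9.38  ⇒  cos φ₁ = cos 7.7° / √9.38 = 0.9910/3.063 = 0.3236.
φ₁ = arccos(0.3236) ≈ 71.1°.

71.1°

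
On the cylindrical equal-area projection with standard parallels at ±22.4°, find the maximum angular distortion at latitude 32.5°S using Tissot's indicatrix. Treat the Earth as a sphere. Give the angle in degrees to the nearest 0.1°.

10.5°

For cylindrical equal-area with standard parallel φ₀, h = cos φ / cos φ₀ and k = cos φ₀ / cos φ, so h·k = 1.
At 32.5°: h = 0.9122, k = 1.096; principal scales a = 1.096, b = 0.9122.
sin(ω/2) = (a − b)/(a + b) = 0.1840/2.008 = 0.09161, so ω = 2 arcsin(0.09161) ≈ 10.5°.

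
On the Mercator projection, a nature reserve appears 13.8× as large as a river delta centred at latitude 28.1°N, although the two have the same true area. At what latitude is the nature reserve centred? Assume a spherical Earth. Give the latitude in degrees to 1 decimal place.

76.3°

For equal true areas on Mercator, apparent areas scale as sec²φ, so the ratio is cos²φ₂ / cos²φ₁.
cos²φ₂ / cos²φ₁ = 13.8  ⇒  cos φ₁ = cos 28.1° / √13.8 = 0.8821/3.715 = 0.2375.
φ₁ = arccos(0.2375) ≈ 76.3°.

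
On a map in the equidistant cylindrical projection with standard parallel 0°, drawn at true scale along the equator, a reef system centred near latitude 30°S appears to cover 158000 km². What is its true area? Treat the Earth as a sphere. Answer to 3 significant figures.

137000 km²

Plate carrée maps x = Rλ, y = Rφ. The meridian scale is h = 1 and the parallel scale is k = 1/cos φ = sec φ.
Areal scale = h·k = 1 × sec φ; at 30°, h = 1.000, k = 1.155, so h·k = 1.155.
True area = apparent / (areal scale) = 158000 / 1.155 ≈ 137000 km².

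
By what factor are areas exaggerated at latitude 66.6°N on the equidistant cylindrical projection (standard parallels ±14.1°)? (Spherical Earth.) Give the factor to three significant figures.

2.44

In the equirectangular projection with standard parallel φ₀ = 14.1° (x = Rλ cos φ₀, y = Rφ), meridians are true-scale (h = 1) and the parallel scale is k = cos φ₀ / cos φ.
Areal scale = h·k = 1 × cos φ₀ / cos φ; at 66.6°, h = 1.000, k = 2.442, so h·k = 2.442.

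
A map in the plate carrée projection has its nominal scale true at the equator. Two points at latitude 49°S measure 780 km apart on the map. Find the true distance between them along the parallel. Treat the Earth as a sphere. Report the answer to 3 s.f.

In the plate carrée (x = Rλ, y = Rφ), meridians are true-scale (h = 1) and parallels are stretched by k = sec φ.
Along the parallel at 49°, map distances are exaggerated by k = sec 49° = 1.524.
True distance = 780 / 1.524 = 780 × cos 49° ≈ 512 km.

512 km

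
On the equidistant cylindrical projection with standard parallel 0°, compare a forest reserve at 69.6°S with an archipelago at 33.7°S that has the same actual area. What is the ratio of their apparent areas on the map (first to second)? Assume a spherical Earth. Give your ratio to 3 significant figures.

2.39

Plate carrée maps x = Rλ, y = Rφ. The meridian scale is h = 1 and the parallel scale is k = 1/cos φ = sec φ.
Areal scale at 69.6°: h·k = 1.000 × 2.869 = 2.869.
Areal scale at 33.7°: h·k = 1.000 × 1.202 = 1.202.
Ratio = 2.869/1.202 ≈ 2.39.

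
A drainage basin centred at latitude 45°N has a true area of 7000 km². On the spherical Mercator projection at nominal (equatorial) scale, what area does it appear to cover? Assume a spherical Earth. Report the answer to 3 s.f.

The Mercator projection is conformal; its linear scale factor is the same in every direction and equals sec φ = 1/cos φ.
Areal scale = k² = sec²φ = 1/cos²(45°) = 1/0.7071² = 2.000.
Apparent area = 7000 × 2.000 ≈ 14000 km².

14000 km²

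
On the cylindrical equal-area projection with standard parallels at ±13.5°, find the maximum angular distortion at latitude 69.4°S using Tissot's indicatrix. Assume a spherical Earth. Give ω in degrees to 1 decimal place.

100.4°

Cylindrical equal-area (φ₀ = 13.5°): h = cos φ / cos 13.5° along meridians, k = cos 13.5° / cos φ along parallels; h·k = 1.
At 69.4°: h = 0.3618, k = 2.764; principal scales a = 2.764, b = 0.3618.
sin(ω/2) = (a − b)/(a + b) = 2.402/3.125 = 0.7685, so ω = 2 arcsin(0.7685) ≈ 100.4°.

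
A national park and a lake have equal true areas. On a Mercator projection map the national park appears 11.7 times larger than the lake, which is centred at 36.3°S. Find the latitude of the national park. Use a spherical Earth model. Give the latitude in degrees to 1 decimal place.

For equal true areas on Mercator, apparent areas scale as sec²φ, so the ratio is cos²φ₂ / cos²φ₁.
cos²φ₂ / cos²φ₁ = 11.7  ⇒  cos φ₁ = cos 36.3° / √11.7 = 0.8059/3.421 = 0.2356.
φ₁ = arccos(0.2356) ≈ 76.4°.

76.4°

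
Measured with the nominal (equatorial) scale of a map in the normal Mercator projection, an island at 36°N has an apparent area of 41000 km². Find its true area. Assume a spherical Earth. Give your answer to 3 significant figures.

26800 km²

For Mercator, h = k = sec φ (a conformal cylindrical projection has a single point scale, 1/cos φ).
Areal scale = k² = sec²φ = 1/cos²(36°) = 1/0.8090² = 1.528.
True area = apparent / (areal scale) = 41000 / 1.528 ≈ 26800 km².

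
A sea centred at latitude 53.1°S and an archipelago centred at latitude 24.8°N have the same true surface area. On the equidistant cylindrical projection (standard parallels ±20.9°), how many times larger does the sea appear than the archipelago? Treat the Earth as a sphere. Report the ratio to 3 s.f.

The equidistant cylindrical projection with φ₀ = 20.9° has h = 1 (meridians true) and k = cos φ₀ / cos φ along parallels.
Areal scale at 53.1°: h·k = 1.000 × 1.556 = 1.556.
Areal scale at 24.8°: h·k = 1.000 × 1.029 = 1.029.
Ratio = 1.556/1.029 ≈ 1.51.

1.51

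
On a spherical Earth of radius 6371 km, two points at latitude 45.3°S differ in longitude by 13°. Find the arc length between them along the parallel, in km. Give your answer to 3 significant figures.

1020 km

Arc length along a parallel = R cos φ · Δλ (with Δλ in radians).
= 6371 × cos 45.3° × (13° × π/180) = 6371 × 0.7034 × 0.2269 ≈ 1020 km.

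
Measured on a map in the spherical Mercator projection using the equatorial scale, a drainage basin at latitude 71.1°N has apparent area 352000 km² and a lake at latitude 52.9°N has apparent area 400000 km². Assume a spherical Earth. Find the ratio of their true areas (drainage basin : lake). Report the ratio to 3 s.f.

0.254

Mercator's areal exaggeration is sec²φ; hence true area = (apparent area) · cos²φ.
True area of drainage basin: 352000 × cos²(71.1°) = 352000 × 0.1049 = 36930 km².
True area of lake: 400000 × cos²(52.9°) = 400000 × 0.3639 = 145500 km².
Ratio = 36930 / 145500 ≈ 0.254.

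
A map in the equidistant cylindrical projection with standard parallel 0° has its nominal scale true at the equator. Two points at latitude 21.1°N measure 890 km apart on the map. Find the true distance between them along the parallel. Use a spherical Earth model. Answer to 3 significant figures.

830 km

In the plate carrée (x = Rλ, y = Rφ), meridians are true-scale (h = 1) and parallels are stretched by k = sec φ.
Along the parallel at 21.1°, map distances are exaggerated by k = sec 21.1° = 1.072.
True distance = 890 / 1.072 = 890 × cos 21.1° ≈ 830 km.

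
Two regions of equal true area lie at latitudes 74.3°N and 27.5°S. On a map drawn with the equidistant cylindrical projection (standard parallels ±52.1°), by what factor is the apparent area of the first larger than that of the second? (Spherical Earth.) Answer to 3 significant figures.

3.28

In the equirectangular projection with standard parallel φ₀ = 52.1° (x = Rλ cos φ₀, y = Rφ), meridians are true-scale (h = 1) and the parallel scale is k = cos φ₀ / cos φ.
Areal scale at 74.3°: h·k = 1.000 × 2.270 = 2.270.
Areal scale at 27.5°: h·k = 1.000 × 0.6925 = 0.6925.
Ratio = 2.270/0.6925 ≈ 3.28.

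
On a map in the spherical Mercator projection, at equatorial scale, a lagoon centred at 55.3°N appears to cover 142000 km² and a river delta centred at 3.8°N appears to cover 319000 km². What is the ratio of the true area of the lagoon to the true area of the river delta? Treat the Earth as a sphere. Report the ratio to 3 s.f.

Mercator's areal exaggeration is sec²φ; hence true area = (apparent area) · cos²φ.
True area of lagoon: 142000 × cos²(55.3°) = 142000 × 0.3241 = 46020 km².
True area of river delta: 319000 × cos²(3.8°) = 319000 × 0.9956 = 317600 km².
Ratio = 46020 / 317600 ≈ 0.145.

0.145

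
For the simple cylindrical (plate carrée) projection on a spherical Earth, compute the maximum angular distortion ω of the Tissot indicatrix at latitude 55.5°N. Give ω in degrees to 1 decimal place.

32.1°

In the plate carrée (x = Rλ, y = Rφ), meridians are true-scale (h = 1) and parallels are stretched by k = sec φ.
At 55.5°: h = 1.000, k = 1.766; principal scales a = 1.766, b = 1.000.
sin(ω/2) = (a − b)/(a + b) = 0.7655/2.766 = 0.2768, so ω = 2 arcsin(0.2768) ≈ 32.1°.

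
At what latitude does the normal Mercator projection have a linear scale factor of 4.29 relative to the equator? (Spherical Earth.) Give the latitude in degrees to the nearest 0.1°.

76.5°

Mercator scale is k = sec φ = 1/cos φ.
1/cos φ = 4.29  ⇒  cos φ = 0.2331  ⇒  φ = arccos(0.2331) ≈ 76.5°.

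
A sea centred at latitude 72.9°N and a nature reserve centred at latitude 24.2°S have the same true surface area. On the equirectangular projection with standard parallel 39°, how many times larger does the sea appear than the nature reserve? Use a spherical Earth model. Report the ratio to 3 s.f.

In the equirectangular projection with standard parallel φ₀ = 39° (x = Rλ cos φ₀, y = Rφ), meridians are true-scale (h = 1) and the parallel scale is k = cos φ₀ / cos φ.
Areal scale at 72.9°: h·k = 1.000 × 2.643 = 2.643.
Areal scale at 24.2°: h·k = 1.000 × 0.8520 = 0.8520.
Ratio = 2.643/0.8520 ≈ 3.10.

3.10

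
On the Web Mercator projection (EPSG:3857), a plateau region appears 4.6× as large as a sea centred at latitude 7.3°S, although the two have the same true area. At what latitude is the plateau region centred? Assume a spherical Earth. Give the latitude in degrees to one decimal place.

For equal true areas on Mercator, apparent areas scale as sec²φ, so the ratio is cos²φ₂ / cos²φ₁.
cos²φ₂ / cos²φ₁ = 4.6  ⇒  cos φ₁ = cos 7.3° / √4.6 = 0.9919/2.145 = 0.4625.
φ₁ = arccos(0.4625) ≈ 62.5°.

62.5°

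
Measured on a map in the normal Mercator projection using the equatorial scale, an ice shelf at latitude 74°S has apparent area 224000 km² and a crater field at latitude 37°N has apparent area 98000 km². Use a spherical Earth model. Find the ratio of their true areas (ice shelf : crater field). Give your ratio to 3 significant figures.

On Mercator the areal scale is sec²φ, so true area = apparent × cos²φ.
True area of ice shelf: 224000 × cos²(74°) = 224000 × 0.07598 = 17020 km².
True area of crater field: 98000 × cos²(37°) = 98000 × 0.6378 = 62510 km².
Ratio = 17020 / 62510 ≈ 0.272.

0.272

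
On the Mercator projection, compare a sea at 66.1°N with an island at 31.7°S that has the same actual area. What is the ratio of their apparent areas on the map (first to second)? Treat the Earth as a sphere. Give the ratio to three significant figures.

On Mercator, area is exaggerated by sec²φ = 1/cos²φ.
At 66.1°: sec²(66.1°) = 1/0.4051² = 6.092.
At 31.7°: sec²(31.7°) = 1/0.8508² = 1.381.
Ratio = 6.092/1.381 = cos²(31.7°)/cos²(66.1°) ≈ 4.41.

4.41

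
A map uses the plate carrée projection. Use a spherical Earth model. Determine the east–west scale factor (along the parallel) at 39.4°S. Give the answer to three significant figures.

1.29

Plate carrée maps x = Rλ, y = Rφ. The meridian scale is h = 1 and the parallel scale is k = 1/cos φ = sec φ.
k = 1/cos 39.4° = 1/0.7727 = 1.294.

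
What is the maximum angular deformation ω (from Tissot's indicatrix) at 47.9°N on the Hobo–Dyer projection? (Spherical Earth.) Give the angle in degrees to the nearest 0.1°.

Hobo–Dyer is a cylindrical equal-area projection with standard parallels at ±37.5°. A cylindrical equal-area projection with standard parallel φ₀ has meridian scale h = cos φ / cos φ₀ and parallel scale k = cos φ₀ / cos φ (so areas are preserved, h·k = 1).
At 47.9°: h = 0.8451, k = 1.183; principal scales a = 1.183, b = 0.8451.
sin(ω/2) = (a − b)/(a + b) = 0.3383/2.028 = 0.1668, so ω = 2 arcsin(0.1668) ≈ 19.2°.

19.2°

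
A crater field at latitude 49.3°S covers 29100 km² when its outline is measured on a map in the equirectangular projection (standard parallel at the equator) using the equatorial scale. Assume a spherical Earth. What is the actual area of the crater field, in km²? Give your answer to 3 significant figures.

In the plate carrée (x = Rλ, y = Rφ), meridians are true-scale (h = 1) and parallels are stretched by k = sec φ.
Areal scale = h·k = 1 × sec φ; at 49.3°, h = 1.000, k = 1.534, so h·k = 1.534.
True area = apparent / (areal scale) = 29100 / 1.534 ≈ 19000 km².

19000 km²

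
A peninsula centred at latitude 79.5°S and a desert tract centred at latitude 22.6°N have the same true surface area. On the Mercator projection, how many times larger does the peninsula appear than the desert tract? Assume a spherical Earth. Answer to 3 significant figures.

Mercator areal scale is sec²φ.
At 79.5°: sec²(79.5°) = 1/0.1822² = 30.11.
At 22.6°: sec²(22.6°) = 1/0.9232² = 1.173.
Ratio = 30.11/1.173 = cos²(22.6°)/cos²(79.5°) ≈ 25.7.

25.7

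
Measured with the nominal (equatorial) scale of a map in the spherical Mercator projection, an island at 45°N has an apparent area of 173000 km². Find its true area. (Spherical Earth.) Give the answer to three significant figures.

86500 km²

For Mercator, h = k = sec φ (a conformal cylindrical projection has a single point scale, 1/cos φ).
Areal scale = k² = sec²φ = 1/cos²(45°) = 1/0.7071² = 2.000.
True area = apparent / (areal scale) = 173000 / 2.000 ≈ 86500 km².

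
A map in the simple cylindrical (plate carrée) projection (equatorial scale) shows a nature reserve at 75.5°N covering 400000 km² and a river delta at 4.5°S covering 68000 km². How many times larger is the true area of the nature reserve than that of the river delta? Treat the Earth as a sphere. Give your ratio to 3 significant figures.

1.48

Plate carrée has h = 1 and k = sec φ, giving areal scale sec φ; true area = (apparent area) · cos φ.
True area of nature reserve: 400000 × cos(75.5°) = 400000 × 0.2504 = 100200 km².
True area of river delta: 68000 × cos(4.5°) = 68000 × 0.9969 = 67790 km².
Ratio = 100200 / 67790 ≈ 1.48.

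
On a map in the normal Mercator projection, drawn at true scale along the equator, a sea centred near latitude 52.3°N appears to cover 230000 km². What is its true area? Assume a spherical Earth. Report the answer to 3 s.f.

For Mercator, h = k = sec φ (a conformal cylindrical projection has a single point scale, 1/cos φ).
Areal scale = k² = sec²φ = 1/cos²(52.3°) = 1/0.6115² = 2.674.
True area = apparent / (areal scale) = 230000 / 2.674 ≈ 86000 km².

86000 km²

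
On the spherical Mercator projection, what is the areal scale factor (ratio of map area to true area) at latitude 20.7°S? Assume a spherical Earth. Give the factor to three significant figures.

1.14

For Mercator, h = k = sec φ (a conformal cylindrical projection has a single point scale, 1/cos φ).
Areal scale = k² = sec²φ = 1/cos²(20.7°) = 1/0.9354² = 1.143.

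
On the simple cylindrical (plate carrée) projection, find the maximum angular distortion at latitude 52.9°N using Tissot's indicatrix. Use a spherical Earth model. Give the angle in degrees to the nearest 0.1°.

28.7°

In the plate carrée (x = Rλ, y = Rφ), meridians are true-scale (h = 1) and parallels are stretched by k = sec φ.
At 52.9°: h = 1.000, k = 1.658; principal scales a = 1.658, b = 1.000.
sin(ω/2) = (a − b)/(a + b) = 0.6578/2.658 = 0.2475, so ω = 2 arcsin(0.2475) ≈ 28.7°.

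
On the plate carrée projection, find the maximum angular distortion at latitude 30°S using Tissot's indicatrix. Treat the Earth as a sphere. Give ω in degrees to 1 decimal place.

8.2°

Plate carrée maps x = Rλ, y = Rφ. The meridian scale is h = 1 and the parallel scale is k = 1/cos φ = sec φ.
At 30°: h = 1.000, k = 1.155; principal scales a = 1.155, b = 1.000.
sin(ω/2) = (a − b)/(a + b) = 0.1547/2.155 = 0.07180, so ω = 2 arcsin(0.07180) ≈ 8.2°.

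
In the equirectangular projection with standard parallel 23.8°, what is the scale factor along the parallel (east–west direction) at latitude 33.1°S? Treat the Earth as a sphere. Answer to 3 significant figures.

With standard parallel φ₀ = 23.8°, the equirectangular projection gives x = Rλ cos φ₀, y = Rφ, so h = 1 and k = cos 23.8° / cos φ.
k = cos 23.8° / cos 33.1° = 0.9150/0.8377 = 1.092.

1.09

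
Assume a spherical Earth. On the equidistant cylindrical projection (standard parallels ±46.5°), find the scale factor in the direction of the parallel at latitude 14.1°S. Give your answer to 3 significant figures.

0.710

In the equirectangular projection with standard parallel φ₀ = 46.5° (x = Rλ cos φ₀, y = Rφ), meridians are true-scale (h = 1) and the parallel scale is k = cos φ₀ / cos φ.
k = cos 46.5° / cos 14.1° = 0.6884/0.9699 = 0.7097.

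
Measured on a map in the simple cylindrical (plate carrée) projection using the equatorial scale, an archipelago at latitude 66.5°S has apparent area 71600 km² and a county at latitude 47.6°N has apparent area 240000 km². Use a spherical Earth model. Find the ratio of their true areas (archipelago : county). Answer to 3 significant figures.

0.176

On the plate carrée, areal scale = h·k = 1 × sec φ, so true area = apparent × cos φ.
True area of archipelago: 71600 × cos(66.5°) = 71600 × 0.3987 = 28550 km².
True area of county: 240000 × cos(47.6°) = 240000 × 0.6743 = 161800 km².
Ratio = 28550 / 161800 ≈ 0.176.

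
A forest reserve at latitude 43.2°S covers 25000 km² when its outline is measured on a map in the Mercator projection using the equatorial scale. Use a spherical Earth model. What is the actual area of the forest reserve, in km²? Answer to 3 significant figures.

13300 km²

Mercator is conformal, so the point scale is isotropic: h = k = sec φ = 1/cos φ.
Areal scale = k² = sec²φ = 1/cos²(43.2°) = 1/0.7290² = 1.882.
True area = apparent / (areal scale) = 25000 / 1.882 ≈ 13300 km².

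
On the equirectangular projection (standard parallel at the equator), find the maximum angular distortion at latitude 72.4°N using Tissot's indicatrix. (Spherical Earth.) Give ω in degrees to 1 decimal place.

64.8°

For the equirectangular projection with φ₀ = 0 (plate carrée), h = 1 along meridians and k = sec φ along parallels.
At 72.4°: h = 1.000, k = 3.307; principal scales a = 3.307, b = 1.000.
sin(ω/2) = (a − b)/(a + b) = 2.307/4.307 = 0.5357, so ω = 2 arcsin(0.5357) ≈ 64.8°.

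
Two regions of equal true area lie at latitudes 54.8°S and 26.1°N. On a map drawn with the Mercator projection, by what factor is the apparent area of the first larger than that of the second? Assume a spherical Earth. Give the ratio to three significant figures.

2.43

Mercator is conformal with k = sec φ, so areal scale = k² = sec²φ.
At 54.8°: sec²(54.8°) = 1/0.5764² = 3.010.
At 26.1°: sec²(26.1°) = 1/0.8980² = 1.240.
Ratio = 3.010/1.240 = cos²(26.1°)/cos²(54.8°) ≈ 2.43.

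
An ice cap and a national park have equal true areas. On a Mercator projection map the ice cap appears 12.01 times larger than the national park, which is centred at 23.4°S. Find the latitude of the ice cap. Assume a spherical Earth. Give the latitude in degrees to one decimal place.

74.6°

Mercator areal scale is sec²φ, so apparent-area ratio = sec²φ₁ / sec²φ₂ = cos²φ₂ / cos²φ₁.
cos²φ₂ / cos²φ₁ = 12.01  ⇒  cos φ₁ = cos 23.4° / √12.01 = 0.9178/3.466 = 0.2648.
φ₁ = arccos(0.2648) ≈ 74.6°.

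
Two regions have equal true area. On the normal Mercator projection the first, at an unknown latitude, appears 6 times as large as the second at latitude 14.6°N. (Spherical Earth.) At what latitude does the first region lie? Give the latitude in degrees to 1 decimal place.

For equal true areas on Mercator, apparent areas scale as sec²φ, so the ratio is cos²φ₂ / cos²φ₁.
cos²φ₂ / cos²φ₁ = 6  ⇒  cos φ₁ = cos 14.6° / √6 = 0.9677/2.449 = 0.3951.
φ₁ = arccos(0.3951) ≈ 66.7°.

66.7°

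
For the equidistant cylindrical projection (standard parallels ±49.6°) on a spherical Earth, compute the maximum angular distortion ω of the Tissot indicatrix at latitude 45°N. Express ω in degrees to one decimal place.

5.0°

With standard parallel φ₀ = 49.6°, the equirectangular projection gives x = Rλ cos φ₀, y = Rφ, so h = 1 and k = cos 49.6° / cos φ.
At 45°: h = 1.000, k = 0.9166; principal scales a = 1.000, b = 0.9166.
sin(ω/2) = (a − b)/(a + b) = 0.08342/1.917 = 0.04353, so ω = 2 arcsin(0.04353) ≈ 5.0°.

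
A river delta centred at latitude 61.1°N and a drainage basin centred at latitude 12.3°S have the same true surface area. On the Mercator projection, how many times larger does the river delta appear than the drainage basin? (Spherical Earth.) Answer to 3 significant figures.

Mercator areal scale is sec²φ.
At 61.1°: sec²(61.1°) = 1/0.4833² = 4.282.
At 12.3°: sec²(12.3°) = 1/0.9770² = 1.048.
Ratio = 4.282/1.048 = cos²(12.3°)/cos²(61.1°) ≈ 4.09.

4.09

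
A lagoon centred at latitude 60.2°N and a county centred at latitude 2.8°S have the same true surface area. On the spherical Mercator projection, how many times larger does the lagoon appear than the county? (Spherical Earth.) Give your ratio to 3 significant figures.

Mercator is conformal with k = sec φ, so areal scale = k² = sec²φ.
At 60.2°: sec²(60.2°) = 1/0.4970² = 4.049.
At 2.8°: sec²(2.8°) = 1/0.9988² = 1.002.
Ratio = 4.049/1.002 = cos²(2.8°)/cos²(60.2°) ≈ 4.04.

4.04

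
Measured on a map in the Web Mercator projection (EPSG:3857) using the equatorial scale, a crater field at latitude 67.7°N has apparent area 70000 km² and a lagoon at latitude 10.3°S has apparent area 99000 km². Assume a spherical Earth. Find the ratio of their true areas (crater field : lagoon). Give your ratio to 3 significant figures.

On Mercator the areal scale is sec²φ, so true area = apparent × cos²φ.
True area of crater field: 70000 × cos²(67.7°) = 70000 × 0.1440 = 10080 km².
True area of lagoon: 99000 × cos²(10.3°) = 99000 × 0.9680 = 95830 km².
Ratio = 10080 / 95830 ≈ 0.105.

0.105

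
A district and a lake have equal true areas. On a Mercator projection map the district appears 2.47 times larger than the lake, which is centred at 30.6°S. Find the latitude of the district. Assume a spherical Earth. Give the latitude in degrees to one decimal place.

Mercator areal scale is sec²φ, so apparent-area ratio = sec²φ₁ / sec²φ₂ = cos²φ₂ / cos²φ₁.
cos²φ₂ / cos²φ₁ = 2.47  ⇒  cos φ₁ = cos 30.6° / √2.47 = 0.8607/1.572 = 0.5477.
φ₁ = arccos(0.5477) ≈ 56.8°.

56.8°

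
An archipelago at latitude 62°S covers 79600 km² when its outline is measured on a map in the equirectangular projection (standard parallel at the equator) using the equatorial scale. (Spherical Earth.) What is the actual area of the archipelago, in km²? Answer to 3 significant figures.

37400 km²

Plate carrée maps x = Rλ, y = Rφ. The meridian scale is h = 1 and the parallel scale is k = 1/cos φ = sec φ.
Areal scale = h·k = 1 × sec φ; at 62°, h = 1.000, k = 2.130, so h·k = 2.130.
True area = apparent / (areal scale) = 79600 / 2.130 ≈ 37400 km².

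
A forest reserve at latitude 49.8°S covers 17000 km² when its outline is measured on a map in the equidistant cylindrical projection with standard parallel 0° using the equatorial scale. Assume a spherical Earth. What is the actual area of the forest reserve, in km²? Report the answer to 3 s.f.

Plate carrée maps x = Rλ, y = Rφ. The meridian scale is h = 1 and the parallel scale is k = 1/cos φ = sec φ.
Areal scale = h·k = 1 × sec φ; at 49.8°, h = 1.000, k = 1.549, so h·k = 1.549.
True area = apparent / (areal scale) = 17000 / 1.549 ≈ 11000 km².

11000 km²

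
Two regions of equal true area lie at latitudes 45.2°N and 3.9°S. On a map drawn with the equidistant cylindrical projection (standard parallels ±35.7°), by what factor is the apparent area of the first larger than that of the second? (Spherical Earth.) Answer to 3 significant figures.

The equidistant cylindrical projection with φ₀ = 35.7° has h = 1 (meridians true) and k = cos φ₀ / cos φ along parallels.
Areal scale at 45.2°: h·k = 1.000 × 1.152 = 1.152.
Areal scale at 3.9°: h·k = 1.000 × 0.8140 = 0.8140.
Ratio = 1.152/0.8140 ≈ 1.42.

1.42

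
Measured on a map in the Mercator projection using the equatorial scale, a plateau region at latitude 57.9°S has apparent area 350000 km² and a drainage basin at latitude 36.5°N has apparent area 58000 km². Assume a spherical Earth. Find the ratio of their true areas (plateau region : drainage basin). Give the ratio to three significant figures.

2.64

Since Mercator area scale is 1/cos²φ, the true area equals the apparent area multiplied by cos²φ.
True area of plateau region: 350000 × cos²(57.9°) = 350000 × 0.2824 = 98830 km².
True area of drainage basin: 58000 × cos²(36.5°) = 58000 × 0.6462 = 37480 km².
Ratio = 98830 / 37480 ≈ 2.64.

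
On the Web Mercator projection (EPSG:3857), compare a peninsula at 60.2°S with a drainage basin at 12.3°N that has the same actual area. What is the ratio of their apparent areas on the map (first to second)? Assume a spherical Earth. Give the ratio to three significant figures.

3.87

Mercator areal scale is sec²φ.
At 60.2°: sec²(60.2°) = 1/0.4970² = 4.049.
At 12.3°: sec²(12.3°) = 1/0.9770² = 1.048.
Ratio = 4.049/1.048 = cos²(12.3°)/cos²(60.2°) ≈ 3.87.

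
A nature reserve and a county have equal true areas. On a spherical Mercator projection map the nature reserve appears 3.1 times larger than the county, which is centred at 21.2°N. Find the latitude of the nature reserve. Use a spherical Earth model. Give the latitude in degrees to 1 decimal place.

58.0°

Mercator areal scale is sec²φ, so apparent-area ratio = sec²φ₁ / sec²φ₂ = cos²φ₂ / cos²φ₁.
cos²φ₂ / cos²φ₁ = 3.1  ⇒  cos φ₁ = cos 21.2° / √3.1 = 0.9323/1.761 = 0.5295.
φ₁ = arccos(0.5295) ≈ 58.0°.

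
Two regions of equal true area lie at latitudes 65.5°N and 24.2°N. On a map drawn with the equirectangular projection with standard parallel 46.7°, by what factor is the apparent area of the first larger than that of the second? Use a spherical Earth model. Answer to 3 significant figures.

With standard parallel φ₀ = 46.7°, the equirectangular projection gives x = Rλ cos φ₀, y = Rφ, so h = 1 and k = cos 46.7° / cos φ.
Areal scale at 65.5°: h·k = 1.000 × 1.654 = 1.654.
Areal scale at 24.2°: h·k = 1.000 × 0.7519 = 0.7519.
Ratio = 1.654/0.7519 ≈ 2.20.

2.20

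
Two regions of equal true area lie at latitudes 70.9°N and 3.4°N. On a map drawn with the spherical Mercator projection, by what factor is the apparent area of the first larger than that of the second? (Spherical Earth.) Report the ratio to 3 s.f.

9.31

Mercator is conformal with k = sec φ, so areal scale = k² = sec²φ.
At 70.9°: sec²(70.9°) = 1/0.3272² = 9.340.
At 3.4°: sec²(3.4°) = 1/0.9982² = 1.004.
Ratio = 9.340/1.004 = cos²(3.4°)/cos²(70.9°) ≈ 9.31.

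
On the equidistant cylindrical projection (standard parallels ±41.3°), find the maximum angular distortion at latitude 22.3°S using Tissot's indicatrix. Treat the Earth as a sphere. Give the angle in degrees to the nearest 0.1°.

11.9°

With standard parallel φ₀ = 41.3°, the equirectangular projection gives x = Rλ cos φ₀, y = Rφ, so h = 1 and k = cos 41.3° / cos φ.
At 22.3°: h = 1.000, k = 0.8120; principal scales a = 1.000, b = 0.8120.
sin(ω/2) = (a − b)/(a + b) = 0.1880/1.812 = 0.1038, so ω = 2 arcsin(0.1038) ≈ 11.9°.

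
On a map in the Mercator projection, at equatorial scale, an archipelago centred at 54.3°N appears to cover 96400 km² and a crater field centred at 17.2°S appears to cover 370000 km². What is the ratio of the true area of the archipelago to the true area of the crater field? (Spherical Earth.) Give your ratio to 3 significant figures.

0.0972

Since Mercator area scale is 1/cos²φ, the true area equals the apparent area multiplied by cos²φ.
True area of archipelago: 96400 × cos²(54.3°) = 96400 × 0.3405 = 32830 km².
True area of crater field: 370000 × cos²(17.2°) = 370000 × 0.9126 = 337600 km².
Ratio = 32830 / 337600 ≈ 0.0972.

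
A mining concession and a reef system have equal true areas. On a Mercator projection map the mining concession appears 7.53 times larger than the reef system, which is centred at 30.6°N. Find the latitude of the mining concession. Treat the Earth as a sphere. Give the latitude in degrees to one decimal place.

71.7°

Mercator areal scale is sec²φ, so apparent-area ratio = sec²φ₁ / sec²φ₂ = cos²φ₂ / cos²φ₁.
cos²φ₂ / cos²φ₁ = 7.53  ⇒  cos φ₁ = cos 30.6° / √7.53 = 0.8607/2.744 = 0.3137.
φ₁ = arccos(0.3137) ≈ 71.7°.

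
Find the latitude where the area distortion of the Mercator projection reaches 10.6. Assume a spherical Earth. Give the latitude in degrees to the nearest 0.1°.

Mercator areal scale is sec²φ.
sec²φ = 10.6  ⇒  cos²φ = 0.09434  ⇒  cos φ = 0.3071.
φ = arccos(0.3071) ≈ 72.1°.

72.1°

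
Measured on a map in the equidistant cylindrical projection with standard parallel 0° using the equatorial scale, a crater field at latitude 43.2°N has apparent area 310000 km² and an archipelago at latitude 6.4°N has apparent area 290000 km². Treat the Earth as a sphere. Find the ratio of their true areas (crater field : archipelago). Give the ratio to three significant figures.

Plate carrée has h = 1 and k = sec φ, giving areal scale sec φ; true area = (apparent area) · cos φ.
True area of crater field: 310000 × cos(43.2°) = 310000 × 0.7290 = 226000 km².
True area of archipelago: 290000 × cos(6.4°) = 290000 × 0.9938 = 288200 km².
Ratio = 226000 / 288200 ≈ 0.784.

0.784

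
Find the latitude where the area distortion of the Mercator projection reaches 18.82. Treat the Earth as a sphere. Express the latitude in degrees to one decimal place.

76.7°

Mercator areal scale is sec²φ.
sec²φ = 18.82  ⇒  cos²φ = 0.05313  ⇒  cos φ = 0.2305.
φ = arccos(0.2305) ≈ 76.7°.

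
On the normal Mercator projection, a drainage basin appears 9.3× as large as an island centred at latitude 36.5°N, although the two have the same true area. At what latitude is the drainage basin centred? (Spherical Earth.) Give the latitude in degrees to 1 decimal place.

Mercator areal scale is sec²φ, so apparent-area ratio = sec²φ₁ / sec²φ₂ = cos²φ₂ / cos²φ₁.
cos²φ₂ / cos²φ₁ = 9.3  ⇒  cos φ₁ = cos 36.5° / √9.3 = 0.8039/3.050 = 0.2636.
φ₁ = arccos(0.2636) ≈ 74.7°.

74.7°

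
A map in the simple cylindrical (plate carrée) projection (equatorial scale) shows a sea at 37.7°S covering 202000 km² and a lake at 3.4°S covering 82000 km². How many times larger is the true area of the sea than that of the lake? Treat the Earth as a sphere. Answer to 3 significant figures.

Plate carrée has h = 1 and k = sec φ, giving areal scale sec φ; true area = (apparent area) · cos φ.
True area of sea: 202000 × cos(37.7°) = 202000 × 0.7912 = 159800 km².
True area of lake: 82000 × cos(3.4°) = 82000 × 0.9982 = 81860 km².
Ratio = 159800 / 81860 ≈ 1.95.

1.95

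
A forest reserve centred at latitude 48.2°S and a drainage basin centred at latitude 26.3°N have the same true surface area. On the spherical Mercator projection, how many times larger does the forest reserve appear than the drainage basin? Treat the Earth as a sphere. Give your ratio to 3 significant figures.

1.81

Mercator is conformal with k = sec φ, so areal scale = k² = sec²φ.
At 48.2°: sec²(48.2°) = 1/0.6665² = 2.251.
At 26.3°: sec²(26.3°) = 1/0.8965² = 1.244.
Ratio = 2.251/1.244 = cos²(26.3°)/cos²(48.2°) ≈ 1.81.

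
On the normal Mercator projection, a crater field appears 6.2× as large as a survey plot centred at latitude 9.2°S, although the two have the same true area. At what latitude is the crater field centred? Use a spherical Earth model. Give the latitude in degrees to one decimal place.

Mercator areal scale is sec²φ, so apparent-area ratio = sec²φ₁ / sec²φ₂ = cos²φ₂ / cos²φ₁.
cos²φ₂ / cos²φ₁ = 6.2  ⇒  cos φ₁ = cos 9.2° / √6.2 = 0.9871/2.490 = 0.3964.
φ₁ = arccos(0.3964) ≈ 66.6°.

66.6°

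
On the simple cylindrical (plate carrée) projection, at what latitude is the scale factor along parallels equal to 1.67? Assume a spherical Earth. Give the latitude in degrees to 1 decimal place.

Plate carrée: h = 1, k = sec φ along parallels.
sec φ = 1.67  ⇒  cos φ = 0.5988  ⇒  φ ≈ 53.2°.

53.2°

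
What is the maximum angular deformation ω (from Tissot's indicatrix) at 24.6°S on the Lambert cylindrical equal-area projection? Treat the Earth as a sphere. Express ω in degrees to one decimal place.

10.9°

The Lambert cylindrical equal-area projection is the cylindrical equal-area projection with its standard parallel at the equator (φ₀ = 0). Cylindrical equal-area (φ₀ = 0°): h = cos φ / cos 0° along meridians, k = cos 0° / cos φ along parallels; h·k = 1.
At 24.6°: h = 0.9092, k = 1.100; principal scales a = 1.100, b = 0.9092.
sin(ω/2) = (a − b)/(a + b) = 0.1906/2.009 = 0.09486, so ω = 2 arcsin(0.09486) ≈ 10.9°.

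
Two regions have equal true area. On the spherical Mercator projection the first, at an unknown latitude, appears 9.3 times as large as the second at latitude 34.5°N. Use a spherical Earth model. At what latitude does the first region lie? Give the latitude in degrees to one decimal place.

On Mercator, (apparent₁)/(apparent₂) = sec²φ₁ / sec²φ₂ when true areas are equal.
cos²φ₂ / cos²φ₁ = 9.3  ⇒  cos φ₁ = cos 34.5° / √9.3 = 0.8241/3.050 = 0.2702.
φ₁ = arccos(0.2702) ≈ 74.3°.

74.3°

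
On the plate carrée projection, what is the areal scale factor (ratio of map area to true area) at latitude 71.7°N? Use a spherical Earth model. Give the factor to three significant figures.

Plate carrée maps x = Rλ, y = Rφ. The meridian scale is h = 1 and the parallel scale is k = 1/cos φ = sec φ.
Areal scale = h·k = 1 × sec φ; at 71.7°, h = 1.000, k = 3.185, so h·k = 3.185.

3.18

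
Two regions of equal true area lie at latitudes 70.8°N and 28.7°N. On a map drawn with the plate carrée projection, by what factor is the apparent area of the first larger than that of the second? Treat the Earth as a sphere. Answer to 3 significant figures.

2.67

Plate carrée maps x = Rλ, y = Rφ. The meridian scale is h = 1 and the parallel scale is k = 1/cos φ = sec φ.
Areal scale at 70.8°: h·k = 1.000 × 3.041 = 3.041.
Areal scale at 28.7°: h·k = 1.000 × 1.140 = 1.140.
Ratio = 3.041/1.140 ≈ 2.67.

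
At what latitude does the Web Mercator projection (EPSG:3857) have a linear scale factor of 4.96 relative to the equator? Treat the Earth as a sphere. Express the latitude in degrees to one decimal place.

78.4°

Mercator scale is k = sec φ = 1/cos φ.
1/cos φ = 4.96  ⇒  cos φ = 0.2016  ⇒  φ = arccos(0.2016) ≈ 78.4°.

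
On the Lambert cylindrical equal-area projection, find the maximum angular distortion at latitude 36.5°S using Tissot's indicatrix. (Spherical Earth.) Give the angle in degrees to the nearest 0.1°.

24.8°

The Lambert cylindrical equal-area projection is the cylindrical equal-area projection with its standard parallel at the equator (φ₀ = 0). For cylindrical equal-area with standard parallel φ₀, h = cos φ / cos φ₀ and k = cos φ₀ / cos φ, so h·k = 1.
At 36.5°: h = 0.8039, k = 1.244; principal scales a = 1.244, b = 0.8039.
sin(ω/2) = (a − b)/(a + b) = 0.4401/2.048 = 0.2149, so ω = 2 arcsin(0.2149) ≈ 24.8°.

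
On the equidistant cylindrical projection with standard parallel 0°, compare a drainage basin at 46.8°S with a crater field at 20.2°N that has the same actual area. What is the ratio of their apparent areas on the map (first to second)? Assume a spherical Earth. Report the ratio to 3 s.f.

1.37

For the equirectangular projection with φ₀ = 0 (plate carrée), h = 1 along meridians and k = sec φ along parallels.
Areal scale at 46.8°: h·k = 1.000 × 1.461 = 1.461.
Areal scale at 20.2°: h·k = 1.000 × 1.066 = 1.066.
Ratio = 1.461/1.066 ≈ 1.37.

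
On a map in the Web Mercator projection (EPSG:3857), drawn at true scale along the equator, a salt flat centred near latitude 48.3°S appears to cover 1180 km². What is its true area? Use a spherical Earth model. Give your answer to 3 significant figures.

522 km²

The Mercator projection is conformal; its linear scale factor is the same in every direction and equals sec φ = 1/cos φ.
Areal scale = k² = sec²φ = 1/cos²(48.3°) = 1/0.6652² = 2.260.
True area = apparent / (areal scale) = 1180 / 2.260 ≈ 522 km².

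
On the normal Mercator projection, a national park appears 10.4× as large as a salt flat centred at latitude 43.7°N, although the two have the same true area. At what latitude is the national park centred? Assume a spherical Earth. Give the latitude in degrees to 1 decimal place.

77.0°

On Mercator, (apparent₁)/(apparent₂) = sec²φ₁ / sec²φ₂ when true areas are equal.
cos²φ₂ / cos²φ₁ = 10.4  ⇒  cos φ₁ = cos 43.7° / √10.4 = 0.7230/3.225 = 0.2242.
φ₁ = arccos(0.2242) ≈ 77.0°.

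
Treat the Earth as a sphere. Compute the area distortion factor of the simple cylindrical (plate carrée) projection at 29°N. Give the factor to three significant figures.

Plate carrée maps x = Rλ, y = Rφ. The meridian scale is h = 1 and the parallel scale is k = 1/cos φ = sec φ.
Areal scale = h·k = 1 × sec φ; at 29°, h = 1.000, k = 1.143, so h·k = 1.143.

1.14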